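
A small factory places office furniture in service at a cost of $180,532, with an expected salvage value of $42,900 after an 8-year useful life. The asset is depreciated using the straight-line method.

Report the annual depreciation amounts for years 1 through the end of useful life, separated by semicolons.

Depreciable base = $180,532 − $42,900 = $137,632.
Annual expense = $137,632 / 8 = $17,204.
End of year 1: book value $163,328.
End of year 2: book value $146,124.
End of year 3: book value $128,920.
End of year 4: book value $111,716.
End of year 5: book value $94,512.
End of year 6: book value $77,308.
End of year 7: book value $60,104.
End of year 8: book value $42,900.

$17,204; $17,204; $17,204; $17,204; $17,204; $17,204; $17,204; $17,204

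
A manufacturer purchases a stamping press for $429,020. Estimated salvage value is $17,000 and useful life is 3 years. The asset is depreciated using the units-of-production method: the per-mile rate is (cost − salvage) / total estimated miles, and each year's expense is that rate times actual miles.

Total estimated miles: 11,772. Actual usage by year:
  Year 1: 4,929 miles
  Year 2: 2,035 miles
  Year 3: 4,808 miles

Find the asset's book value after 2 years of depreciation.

Depreciable base = $429,020 − $17,000 = $412,020.
Rate = $412,020 / 11,772 miles = $35 per mile.
Year 1: 4,929 × $35 = $172,515. Book value $256,505.
Year 2: 2,035 × $35 = $71,225. Book value $185,280.

$185,280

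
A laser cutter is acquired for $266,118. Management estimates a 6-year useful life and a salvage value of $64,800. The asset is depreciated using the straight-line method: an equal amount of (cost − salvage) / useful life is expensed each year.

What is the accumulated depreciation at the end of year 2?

Depreciable base = $266,118 − $64,800 = $201,318.
Annual expense = $201,318 / 6 = $33,553.
End of year 1: book value $232,565.
End of year 2: book value $199,012.
Accumulated through year 2 = $266,118 − $199,012 = $67,106.

$67,106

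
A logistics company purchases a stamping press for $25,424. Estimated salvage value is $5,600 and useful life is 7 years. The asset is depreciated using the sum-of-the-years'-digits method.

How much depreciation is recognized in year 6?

Depreciable base = $25,424 − $5,600 = $19,824.
Sum of the years' digits = 7+6+5+4+3+2+1 = 28.
Year 1: $19,824 × 7/28 = $4,956. Book value $20,468.
Year 2: $19,824 × 6/28 = $4,248. Book value $16,220.
Year 3: $19,824 × 5/28 = $3,540. Book value $12,680.
Year 4: $19,824 × 4/28 = $2,832. Book value $9,848.
Year 5: $19,824 × 3/28 = $2,124. Book value $7,724.
Year 6: $19,824 × 2/28 = $1,416. Book value $6,308.

$1,416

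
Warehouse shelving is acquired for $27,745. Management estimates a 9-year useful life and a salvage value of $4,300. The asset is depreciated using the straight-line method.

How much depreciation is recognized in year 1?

$2,605

Depreciable base = $27,745 − $4,300 = $23,445.
Annual expense = $23,445 / 9 = $2,605.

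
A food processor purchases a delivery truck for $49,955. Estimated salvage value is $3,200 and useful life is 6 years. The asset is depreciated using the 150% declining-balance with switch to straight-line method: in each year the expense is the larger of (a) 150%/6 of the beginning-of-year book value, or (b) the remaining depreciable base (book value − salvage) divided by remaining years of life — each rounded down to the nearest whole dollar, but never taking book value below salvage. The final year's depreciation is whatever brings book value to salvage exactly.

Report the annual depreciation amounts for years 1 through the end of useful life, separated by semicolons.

$12,488; $9,366; $7,025; $5,958; $5,959; $5,959

Depreciable base = $49,955 − $3,200 = $46,755.
Year 1: DB = ⌊$49,955 × 150%/6⌋ = $12,488; SL = ⌊$46,755/6⌋ = $7,792 → take DB $12,488. Book value $37,467.
Year 2: DB = ⌊$37,467 × 150%/6⌋ = $9,366; SL = ⌊$34,267/5⌋ = $6,853 → take DB $9,366. Book value $28,101.
Year 3: DB = ⌊$28,101 × 150%/6⌋ = $7,025; SL = ⌊$24,901/4⌋ = $6,225 → take DB $7,025. Book value $21,076.
Year 4: DB = ⌊$21,076 × 150%/6⌋ = $5,269; SL = ⌊$17,876/3⌋ = $5,958 → take SL $5,958. Book value $15,118.
Year 5: DB = ⌊$15,118 × 150%/6⌋ = $3,779; SL = ⌊$11,918/2⌋ = $5,959 → take SL $5,959. Book value $9,159.
Year 6 (final): $9,159 − $3,200 = $5,959. Book value $3,200.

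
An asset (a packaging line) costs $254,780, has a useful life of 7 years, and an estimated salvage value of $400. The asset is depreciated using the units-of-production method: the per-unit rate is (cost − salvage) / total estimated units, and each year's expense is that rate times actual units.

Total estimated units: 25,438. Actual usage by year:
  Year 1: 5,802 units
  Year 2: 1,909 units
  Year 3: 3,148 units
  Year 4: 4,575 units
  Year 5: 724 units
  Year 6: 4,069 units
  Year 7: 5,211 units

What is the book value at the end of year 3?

Depreciable base = $254,780 − $400 = $254,380.
Rate = $254,380 / 25,438 units = $10 per unit.
Year 1: 5,802 × $10 = $58,020. Book value $196,760.
Year 2: 1,909 × $10 = $19,090. Book value $177,670.
Year 3: 3,148 × $10 = $31,480. Book value $146,190.

$146,190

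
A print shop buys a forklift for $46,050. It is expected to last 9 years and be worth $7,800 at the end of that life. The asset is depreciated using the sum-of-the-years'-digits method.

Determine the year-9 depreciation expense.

$850

Depreciable base = $46,050 − $7,800 = $38,250.
Sum of the years' digits = 9+8+7+6+5+4+3+2+1 = 45.
Year 1: $38,250 × 9/45 = $7,650. Book value $38,400.
Year 2: $38,250 × 8/45 = $6,800. Book value $31,600.
Year 3: $38,250 × 7/45 = $5,950. Book value $25,650.
Year 4: $38,250 × 6/45 = $5,100. Book value $20,550.
Year 5: $38,250 × 5/45 = $4,250. Book value $16,300.
Year 6: $38,250 × 4/45 = $3,400. Book value $12,900.
Year 7: $38,250 × 3/45 = $2,550. Book value $10,350.
Year 8: $38,250 × 2/45 = $1,700. Book value $8,650.
Year 9: $38,250 × 1/45 = $850. Book value $7,800.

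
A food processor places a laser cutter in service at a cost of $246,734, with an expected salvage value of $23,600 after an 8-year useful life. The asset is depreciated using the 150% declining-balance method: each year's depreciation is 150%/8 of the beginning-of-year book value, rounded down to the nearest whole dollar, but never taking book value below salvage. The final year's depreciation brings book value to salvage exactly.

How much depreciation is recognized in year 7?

Depreciable base = $246,734 − $23,600 = $223,134.
Year 1: ⌊$246,734 × 150%/8⌋ = $46,262. Book value $200,472.
Year 2: ⌊$200,472 × 150%/8⌋ = $37,588. Book value $162,884.
Year 3: ⌊$162,884 × 150%/8⌋ = $30,540. Book value $132,344.
Year 4: ⌊$132,344 × 150%/8⌋ = $24,814. Book value $107,530.
Year 5: ⌊$107,530 × 150%/8⌋ = $20,161. Book value $87,369.
Year 6: ⌊$87,369 × 150%/8⌋ = $16,381. Book value $70,988.
Year 7: ⌊$70,988 × 150%/8⌋ = $13,310. Book value $57,678.

$13,310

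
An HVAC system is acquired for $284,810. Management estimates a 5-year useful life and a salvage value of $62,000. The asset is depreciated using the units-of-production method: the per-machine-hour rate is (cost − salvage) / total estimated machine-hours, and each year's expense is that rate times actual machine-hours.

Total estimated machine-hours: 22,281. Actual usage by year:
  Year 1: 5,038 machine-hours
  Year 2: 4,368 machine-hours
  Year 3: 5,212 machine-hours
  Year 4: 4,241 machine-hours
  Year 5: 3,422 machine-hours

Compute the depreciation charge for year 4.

$42,410

Depreciable base = $284,810 − $62,000 = $222,810.
Rate = $222,810 / 22,281 machine-hours = $10 per machine-hour.
Year 1: 5,038 × $10 = $50,380. Book value $234,430.
Year 2: 4,368 × $10 = $43,680. Book value $190,750.
Year 3: 5,212 × $10 = $52,120. Book value $138,630.
Year 4: 4,241 × $10 = $42,410. Book value $96,220.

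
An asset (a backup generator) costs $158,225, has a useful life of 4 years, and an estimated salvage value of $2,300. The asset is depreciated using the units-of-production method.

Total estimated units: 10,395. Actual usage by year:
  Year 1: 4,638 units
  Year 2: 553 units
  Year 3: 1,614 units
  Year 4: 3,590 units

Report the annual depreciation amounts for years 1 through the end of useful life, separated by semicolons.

$69,570; $8,295; $24,210; $53,850

Depreciable base = $158,225 − $2,300 = $155,925.
Rate = $155,925 / 10,395 units = $15 per unit.
Year 1: 4,638 × $15 = $69,570. Book value $88,655.
Year 2: 553 × $15 = $8,295. Book value $80,360.
Year 3: 1,614 × $15 = $24,210. Book value $56,150.
Year 4: 3,590 × $15 = $53,850. Book value $2,300.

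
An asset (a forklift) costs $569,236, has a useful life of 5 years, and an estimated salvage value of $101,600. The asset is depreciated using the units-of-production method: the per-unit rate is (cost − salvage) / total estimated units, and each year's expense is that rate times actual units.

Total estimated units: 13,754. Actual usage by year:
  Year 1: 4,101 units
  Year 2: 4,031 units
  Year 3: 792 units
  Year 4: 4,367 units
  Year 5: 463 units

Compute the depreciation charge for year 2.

Depreciable base = $569,236 − $101,600 = $467,636.
Rate = $467,636 / 13,754 units = $34 per unit.
Year 1: 4,101 × $34 = $139,434. Book value $429,802.
Year 2: 4,031 × $34 = $137,054. Book value $292,748.

$137,054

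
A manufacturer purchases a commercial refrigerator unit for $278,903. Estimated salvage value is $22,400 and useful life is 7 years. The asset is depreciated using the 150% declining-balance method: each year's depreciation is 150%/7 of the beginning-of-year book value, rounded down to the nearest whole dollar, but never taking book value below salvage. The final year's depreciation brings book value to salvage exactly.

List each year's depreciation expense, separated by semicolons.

Depreciable base = $278,903 − $22,400 = $256,503.
Year 1: ⌊$278,903 × 150%/7⌋ = $59,764. Book value $219,139.
Year 2: ⌊$219,139 × 150%/7⌋ = $46,958. Book value $172,181.
Year 3: ⌊$172,181 × 150%/7⌋ = $36,895. Book value $135,286.
Year 4: ⌊$135,286 × 150%/7⌋ = $28,989. Book value $106,297.
Year 5: ⌊$106,297 × 150%/7⌋ = $22,777. Book value $83,520.
Year 6: ⌊$83,520 × 150%/7⌋ = $17,897. Book value $65,623.
Year 7 (final): $65,623 − $22,400 = $43,223. Book value $22,400.

$59,764; $46,958; $36,895; $28,989; $22,777; $17,897; $43,223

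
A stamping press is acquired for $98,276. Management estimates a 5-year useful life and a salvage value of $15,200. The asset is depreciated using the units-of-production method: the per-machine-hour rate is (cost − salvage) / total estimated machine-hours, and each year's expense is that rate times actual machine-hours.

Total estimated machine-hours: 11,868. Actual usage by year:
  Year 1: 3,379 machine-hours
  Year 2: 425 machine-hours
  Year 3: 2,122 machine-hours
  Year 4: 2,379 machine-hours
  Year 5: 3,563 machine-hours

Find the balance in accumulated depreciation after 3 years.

Depreciable base = $98,276 − $15,200 = $83,076.
Rate = $83,076 / 11,868 machine-hours = $7 per machine-hour.
Year 1: 3,379 × $7 = $23,653. Book value $74,623.
Year 2: 425 × $7 = $2,975. Book value $71,648.
Year 3: 2,122 × $7 = $14,854. Book value $56,794.
Accumulated through year 3 = $98,276 − $56,794 = $41,482.

$41,482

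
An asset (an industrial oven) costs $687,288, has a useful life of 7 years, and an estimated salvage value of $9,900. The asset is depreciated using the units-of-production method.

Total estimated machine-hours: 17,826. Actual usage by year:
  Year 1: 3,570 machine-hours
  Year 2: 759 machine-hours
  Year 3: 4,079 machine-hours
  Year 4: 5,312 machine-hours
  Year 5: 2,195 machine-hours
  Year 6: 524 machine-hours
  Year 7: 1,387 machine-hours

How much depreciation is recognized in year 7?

$52,706

Depreciable base = $687,288 − $9,900 = $677,388.
Rate = $677,388 / 17,826 machine-hours = $38 per machine-hour.
Year 1: 3,570 × $38 = $135,660. Book value $551,628.
Year 2: 759 × $38 = $28,842. Book value $522,786.
Year 3: 4,079 × $38 = $155,002. Book value $367,784.
Year 4: 5,312 × $38 = $201,856. Book value $165,928.
Year 5: 2,195 × $38 = $83,410. Book value $82,518.
Year 6: 524 × $38 = $19,912. Book value $62,606.
Year 7: 1,387 × $38 = $52,706. Book value $9,900.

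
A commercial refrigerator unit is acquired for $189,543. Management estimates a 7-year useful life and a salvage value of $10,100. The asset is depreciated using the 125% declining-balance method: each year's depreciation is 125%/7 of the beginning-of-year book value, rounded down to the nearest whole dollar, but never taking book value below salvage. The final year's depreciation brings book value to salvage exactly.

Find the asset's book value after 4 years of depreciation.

Depreciable base = $189,543 − $10,100 = $179,443.
Year 1: ⌊$189,543 × 125%/7⌋ = $33,846. Book value $155,697.
Year 2: ⌊$155,697 × 125%/7⌋ = $27,803. Book value $127,894.
Year 3: ⌊$127,894 × 125%/7⌋ = $22,838. Book value $105,056.
Year 4: ⌊$105,056 × 125%/7⌋ = $18,760. Book value $86,296.

$86,296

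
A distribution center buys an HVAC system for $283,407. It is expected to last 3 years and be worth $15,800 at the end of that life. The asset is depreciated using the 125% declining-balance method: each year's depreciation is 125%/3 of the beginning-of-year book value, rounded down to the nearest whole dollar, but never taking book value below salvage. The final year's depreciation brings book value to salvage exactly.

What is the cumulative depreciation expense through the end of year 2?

$186,969

Depreciable base = $283,407 − $15,800 = $267,607.
Year 1: ⌊$283,407 × 125%/3⌋ = $118,086. Book value $165,321.
Year 2: ⌊$165,321 × 125%/3⌋ = $68,883. Book value $96,438.
Accumulated through year 2 = $283,407 − $96,438 = $186,969.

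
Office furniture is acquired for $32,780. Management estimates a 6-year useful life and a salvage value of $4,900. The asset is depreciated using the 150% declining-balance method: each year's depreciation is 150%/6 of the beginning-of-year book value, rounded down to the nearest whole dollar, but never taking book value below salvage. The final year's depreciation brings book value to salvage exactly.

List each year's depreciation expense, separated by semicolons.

Depreciable base = $32,780 − $4,900 = $27,880.
Year 1: ⌊$32,780 × 150%/6⌋ = $8,195. Book value $24,585.
Year 2: ⌊$24,585 × 150%/6⌋ = $6,146. Book value $18,439.
Year 3: ⌊$18,439 × 150%/6⌋ = $4,609. Book value $13,830.
Year 4: ⌊$13,830 × 150%/6⌋ = $3,457. Book value $10,373.
Year 5: ⌊$10,373 × 150%/6⌋ = $2,593. Book value $7,780.
Year 6 (final): $7,780 − $4,900 = $2,880. Book value $4,900.

$8,195; $6,146; $4,609; $3,457; $2,593; $2,880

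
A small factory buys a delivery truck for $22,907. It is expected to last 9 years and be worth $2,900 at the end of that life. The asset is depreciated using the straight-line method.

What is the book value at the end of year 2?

Depreciable base = $22,907 − $2,900 = $20,007.
Annual expense = $20,007 / 9 = $2,223.
End of year 1: book value $20,684.
End of year 2: book value $18,461.

$18,461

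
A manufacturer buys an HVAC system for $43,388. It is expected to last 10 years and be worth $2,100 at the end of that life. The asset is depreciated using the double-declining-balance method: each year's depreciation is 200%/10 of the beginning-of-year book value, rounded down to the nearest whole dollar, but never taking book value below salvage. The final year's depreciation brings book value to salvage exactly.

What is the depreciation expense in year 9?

Depreciable base = $43,388 − $2,100 = $41,288.
Year 1: ⌊$43,388 × 200%/10⌋ = $8,677. Book value $34,711.
Year 2: ⌊$34,711 × 200%/10⌋ = $6,942. Book value $27,769.
Year 3: ⌊$27,769 × 200%/10⌋ = $5,553. Book value $22,216.
Year 4: ⌊$22,216 × 200%/10⌋ = $4,443. Book value $17,773.
Year 5: ⌊$17,773 × 200%/10⌋ = $3,554. Book value $14,219.
Year 6: ⌊$14,219 × 200%/10⌋ = $2,843. Book value $11,376.
Year 7: ⌊$11,376 × 200%/10⌋ = $2,275. Book value $9,101.
Year 8: ⌊$9,101 × 200%/10⌋ = $1,820. Book value $7,281.
Year 9: ⌊$7,281 × 200%/10⌋ = $1,456. Book value $5,825.

$1,456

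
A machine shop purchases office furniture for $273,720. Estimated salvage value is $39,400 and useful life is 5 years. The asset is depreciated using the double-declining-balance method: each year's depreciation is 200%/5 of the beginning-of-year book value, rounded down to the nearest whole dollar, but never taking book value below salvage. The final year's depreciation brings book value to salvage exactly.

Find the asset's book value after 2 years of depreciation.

$98,540

Depreciable base = $273,720 − $39,400 = $234,320.
Year 1: ⌊$273,720 × 200%/5⌋ = $109,488. Book value $164,232.
Year 2: ⌊$164,232 × 200%/5⌋ = $65,692. Book value $98,540.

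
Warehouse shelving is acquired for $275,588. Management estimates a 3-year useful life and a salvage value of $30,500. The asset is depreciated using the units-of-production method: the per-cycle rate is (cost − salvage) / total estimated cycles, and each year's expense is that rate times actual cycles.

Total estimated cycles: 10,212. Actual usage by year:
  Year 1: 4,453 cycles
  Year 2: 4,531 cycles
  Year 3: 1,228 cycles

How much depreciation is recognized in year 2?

$108,744

Depreciable base = $275,588 − $30,500 = $245,088.
Rate = $245,088 / 10,212 cycles = $24 per cycle.
Year 1: 4,453 × $24 = $106,872. Book value $168,716.
Year 2: 4,531 × $24 = $108,744. Book value $59,972.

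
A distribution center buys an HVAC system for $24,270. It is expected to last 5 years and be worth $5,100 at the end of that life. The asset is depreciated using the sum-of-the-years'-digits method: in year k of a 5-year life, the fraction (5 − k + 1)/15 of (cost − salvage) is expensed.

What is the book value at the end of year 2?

Depreciable base = $24,270 − $5,100 = $19,170.
Sum of the years' digits = 5+4+3+2+1 = 15.
Year 1: $19,170 × 5/15 = $6,390. Book value $17,880.
Year 2: $19,170 × 4/15 = $5,112. Book value $12,768.

$12,768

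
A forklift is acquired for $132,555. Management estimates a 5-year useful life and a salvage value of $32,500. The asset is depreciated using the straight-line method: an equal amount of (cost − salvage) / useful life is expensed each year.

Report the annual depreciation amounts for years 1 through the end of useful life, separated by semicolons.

Depreciable base = $132,555 − $32,500 = $100,055.
Annual expense = $100,055 / 5 = $20,011.
End of year 1: book value $112,544.
End of year 2: book value $92,533.
End of year 3: book value $72,522.
End of year 4: book value $52,511.
End of year 5: book value $32,500.

$20,011; $20,011; $20,011; $20,011; $20,011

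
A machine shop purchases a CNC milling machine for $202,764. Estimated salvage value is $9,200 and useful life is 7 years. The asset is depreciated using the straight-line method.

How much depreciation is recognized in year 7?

Depreciable base = $202,764 − $9,200 = $193,564.
Annual expense = $193,564 / 7 = $27,652.

$27,652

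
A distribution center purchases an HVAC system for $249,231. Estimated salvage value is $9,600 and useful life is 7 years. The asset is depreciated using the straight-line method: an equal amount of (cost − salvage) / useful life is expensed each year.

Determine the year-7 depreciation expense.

Depreciable base = $249,231 − $9,600 = $239,631.
Annual expense = $239,631 / 7 = $34,233.

$34,233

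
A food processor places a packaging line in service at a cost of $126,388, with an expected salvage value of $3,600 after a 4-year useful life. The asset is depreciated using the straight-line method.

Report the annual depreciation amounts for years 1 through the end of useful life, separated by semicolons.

Depreciable base = $126,388 − $3,600 = $122,788.
Annual expense = $122,788 / 4 = $30,697.
End of year 1: book value $95,691.
End of year 2: book value $64,994.
End of year 3: book value $34,297.
End of year 4: book value $3,600.

$30,697; $30,697; $30,697; $30,697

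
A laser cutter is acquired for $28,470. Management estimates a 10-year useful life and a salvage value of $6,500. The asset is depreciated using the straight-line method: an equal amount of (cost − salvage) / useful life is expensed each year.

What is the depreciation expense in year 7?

$2,197

Depreciable base = $28,470 − $6,500 = $21,970.
Annual expense = $21,970 / 10 = $2,197.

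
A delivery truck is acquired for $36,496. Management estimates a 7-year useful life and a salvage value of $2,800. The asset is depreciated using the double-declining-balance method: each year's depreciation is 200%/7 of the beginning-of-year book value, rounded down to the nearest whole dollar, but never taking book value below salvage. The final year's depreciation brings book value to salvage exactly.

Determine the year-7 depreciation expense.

$2,048

Depreciable base = $36,496 − $2,800 = $33,696.
Year 1: ⌊$36,496 × 200%/7⌋ = $10,427. Book value $26,069.
Year 2: ⌊$26,069 × 200%/7⌋ = $7,448. Book value $18,621.
Year 3: ⌊$18,621 × 200%/7⌋ = $5,320. Book value $13,301.
Year 4: ⌊$13,301 × 200%/7⌋ = $3,800. Book value $9,501.
Year 5: ⌊$9,501 × 200%/7⌋ = $2,714. Book value $6,787.
Year 6: ⌊$6,787 × 200%/7⌋ = $1,939. Book value $4,848.
Year 7 (final): $4,848 − $2,800 = $2,048. Book value $2,800.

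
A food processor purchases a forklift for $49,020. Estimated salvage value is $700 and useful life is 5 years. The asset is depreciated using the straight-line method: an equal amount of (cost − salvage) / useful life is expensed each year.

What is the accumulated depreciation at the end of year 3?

$28,992

Depreciable base = $49,020 − $700 = $48,320.
Annual expense = $48,320 / 5 = $9,664.
End of year 1: book value $39,356.
End of year 2: book value $29,692.
End of year 3: book value $20,028.
Accumulated through year 3 = $49,020 − $20,028 = $28,992.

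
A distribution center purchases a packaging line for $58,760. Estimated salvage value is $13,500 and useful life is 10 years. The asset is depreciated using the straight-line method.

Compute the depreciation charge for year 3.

$4,526

Depreciable base = $58,760 − $13,500 = $45,260.
Annual expense = $45,260 / 10 = $4,526.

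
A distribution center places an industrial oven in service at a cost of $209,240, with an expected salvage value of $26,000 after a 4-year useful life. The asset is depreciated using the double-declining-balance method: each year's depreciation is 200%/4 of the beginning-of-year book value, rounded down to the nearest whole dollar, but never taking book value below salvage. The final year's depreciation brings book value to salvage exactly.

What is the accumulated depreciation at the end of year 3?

Depreciable base = $209,240 − $26,000 = $183,240.
Year 1: ⌊$209,240 × 200%/4⌋ = $104,620. Book value $104,620.
Year 2: ⌊$104,620 × 200%/4⌋ = $52,310. Book value $52,310.
Year 3: ⌊$52,310 × 200%/4⌋ = $26,155. Book value $26,155.
Accumulated through year 3 = $209,240 − $26,155 = $183,085.

$183,085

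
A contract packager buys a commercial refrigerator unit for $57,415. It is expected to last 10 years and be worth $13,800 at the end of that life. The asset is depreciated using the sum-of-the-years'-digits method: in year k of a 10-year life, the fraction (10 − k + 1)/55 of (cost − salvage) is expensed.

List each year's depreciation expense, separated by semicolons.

$7,930; $7,137; $6,344; $5,551; $4,758; $3,965; $3,172; $2,379; $1,586; $793

Depreciable base = $57,415 − $13,800 = $43,615.
Sum of the years' digits = 10+9+8+7+6+5+4+3+2+1 = 55.
Year 1: $43,615 × 10/55 = $7,930. Book value $49,485.
Year 2: $43,615 × 9/55 = $7,137. Book value $42,348.
Year 3: $43,615 × 8/55 = $6,344. Book value $36,004.
Year 4: $43,615 × 7/55 = $5,551. Book value $30,453.
Year 5: $43,615 × 6/55 = $4,758. Book value $25,695.
Year 6: $43,615 × 5/55 = $3,965. Book value $21,730.
Year 7: $43,615 × 4/55 = $3,172. Book value $18,558.
Year 8: $43,615 × 3/55 = $2,379. Book value $16,179.
Year 9: $43,615 × 2/55 = $1,586. Book value $14,593.
Year 10: $43,615 × 1/55 = $793. Book value $13,800.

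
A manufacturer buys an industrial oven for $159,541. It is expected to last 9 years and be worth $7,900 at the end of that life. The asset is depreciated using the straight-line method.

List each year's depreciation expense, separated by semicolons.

$16,849; $16,849; $16,849; $16,849; $16,849; $16,849; $16,849; $16,849; $16,849

Depreciable base = $159,541 − $7,900 = $151,641.
Annual expense = $151,641 / 9 = $16,849.
End of year 1: book value $142,692.
End of year 2: book value $125,843.
End of year 3: book value $108,994.
End of year 4: book value $92,145.
End of year 5: book value $75,296.
End of year 6: book value $58,447.
End of year 7: book value $41,598.
End of year 8: book value $24,749.
End of year 9: book value $7,900.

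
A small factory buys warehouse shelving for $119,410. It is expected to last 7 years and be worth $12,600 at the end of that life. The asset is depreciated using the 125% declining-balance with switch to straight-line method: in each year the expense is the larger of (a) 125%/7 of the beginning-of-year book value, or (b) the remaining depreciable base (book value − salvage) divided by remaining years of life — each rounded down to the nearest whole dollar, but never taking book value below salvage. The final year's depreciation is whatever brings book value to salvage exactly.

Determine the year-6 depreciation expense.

$13,396

Depreciable base = $119,410 − $12,600 = $106,810.
Year 1: DB = ⌊$119,410 × 125%/7⌋ = $21,323; SL = ⌊$106,810/7⌋ = $15,258 → take DB $21,323. Book value $98,087.
Year 2: DB = ⌊$98,087 × 125%/7⌋ = $17,515; SL = ⌊$85,487/6⌋ = $14,247 → take DB $17,515. Book value $80,572.
Year 3: DB = ⌊$80,572 × 125%/7⌋ = $14,387; SL = ⌊$67,972/5⌋ = $13,594 → take DB $14,387. Book value $66,185.
Year 4: DB = ⌊$66,185 × 125%/7⌋ = $11,818; SL = ⌊$53,585/4⌋ = $13,396 → take SL $13,396. Book value $52,789.
Year 5: DB = ⌊$52,789 × 125%/7⌋ = $9,426; SL = ⌊$40,189/3⌋ = $13,396 → take SL $13,396. Book value $39,393.
Year 6: DB = ⌊$39,393 × 125%/7⌋ = $7,034; SL = ⌊$26,793/2⌋ = $13,396 → take SL $13,396. Book value $25,997.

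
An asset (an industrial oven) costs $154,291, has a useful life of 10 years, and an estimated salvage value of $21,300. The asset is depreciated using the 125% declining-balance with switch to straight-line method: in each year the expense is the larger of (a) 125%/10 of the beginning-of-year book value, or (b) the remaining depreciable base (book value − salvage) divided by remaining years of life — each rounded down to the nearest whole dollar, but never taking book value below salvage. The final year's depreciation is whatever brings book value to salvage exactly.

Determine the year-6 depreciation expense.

$11,524

Depreciable base = $154,291 − $21,300 = $132,991.
Year 1: DB = ⌊$154,291 × 125%/10⌋ = $19,286; SL = ⌊$132,991/10⌋ = $13,299 → take DB $19,286. Book value $135,005.
Year 2: DB = ⌊$135,005 × 125%/10⌋ = $16,875; SL = ⌊$113,705/9⌋ = $12,633 → take DB $16,875. Book value $118,130.
Year 3: DB = ⌊$118,130 × 125%/10⌋ = $14,766; SL = ⌊$96,830/8⌋ = $12,103 → take DB $14,766. Book value $103,364.
Year 4: DB = ⌊$103,364 × 125%/10⌋ = $12,920; SL = ⌊$82,064/7⌋ = $11,723 → take DB $12,920. Book value $90,444.
Year 5: DB = ⌊$90,444 × 125%/10⌋ = $11,305; SL = ⌊$69,144/6⌋ = $11,524 → take SL $11,524. Book value $78,920.
Year 6: DB = ⌊$78,920 × 125%/10⌋ = $9,865; SL = ⌊$57,620/5⌋ = $11,524 → take SL $11,524. Book value $67,396.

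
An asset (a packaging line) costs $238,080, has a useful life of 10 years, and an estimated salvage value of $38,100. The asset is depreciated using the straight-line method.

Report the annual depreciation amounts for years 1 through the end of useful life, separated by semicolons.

$19,998; $19,998; $19,998; $19,998; $19,998; $19,998; $19,998; $19,998; $19,998; $19,998

Depreciable base = $238,080 − $38,100 = $199,980.
Annual expense = $199,980 / 10 = $19,998.
End of year 1: book value $218,082.
End of year 2: book value $198,084.
End of year 3: book value $178,086.
End of year 4: book value $158,088.
End of year 5: book value $138,090.
End of year 6: book value $118,092.
End of year 7: book value $98,094.
End of year 8: book value $78,096.
End of year 9: book value $58,098.
End of year 10: book value $38,100.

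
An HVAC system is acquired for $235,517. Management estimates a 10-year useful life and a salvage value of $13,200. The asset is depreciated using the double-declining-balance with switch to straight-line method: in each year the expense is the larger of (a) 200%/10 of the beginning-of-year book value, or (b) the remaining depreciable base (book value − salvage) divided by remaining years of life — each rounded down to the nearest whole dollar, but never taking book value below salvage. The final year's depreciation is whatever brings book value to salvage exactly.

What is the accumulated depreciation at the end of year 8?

Depreciable base = $235,517 − $13,200 = $222,317.
Year 1: DB = ⌊$235,517 × 200%/10⌋ = $47,103; SL = ⌊$222,317/10⌋ = $22,231 → take DB $47,103. Book value $188,414.
Year 2: DB = ⌊$188,414 × 200%/10⌋ = $37,682; SL = ⌊$175,214/9⌋ = $19,468 → take DB $37,682. Book value $150,732.
Year 3: DB = ⌊$150,732 × 200%/10⌋ = $30,146; SL = ⌊$137,532/8⌋ = $17,191 → take DB $30,146. Book value $120,586.
Year 4: DB = ⌊$120,586 × 200%/10⌋ = $24,117; SL = ⌊$107,386/7⌋ = $15,340 → take DB $24,117. Book value $96,469.
Year 5: DB = ⌊$96,469 × 200%/10⌋ = $19,293; SL = ⌊$83,269/6⌋ = $13,878 → take DB $19,293. Book value $77,176.
Year 6: DB = ⌊$77,176 × 200%/10⌋ = $15,435; SL = ⌊$63,976/5⌋ = $12,795 → take DB $15,435. Book value $61,741.
Year 7: DB = ⌊$61,741 × 200%/10⌋ = $12,348; SL = ⌊$48,541/4⌋ = $12,135 → take DB $12,348. Book value $49,393.
Year 8: DB = ⌊$49,393 × 200%/10⌋ = $9,878; SL = ⌊$36,193/3⌋ = $12,064 → take SL $12,064. Book value $37,329.
Accumulated through year 8 = $235,517 − $37,329 = $198,188.

$198,188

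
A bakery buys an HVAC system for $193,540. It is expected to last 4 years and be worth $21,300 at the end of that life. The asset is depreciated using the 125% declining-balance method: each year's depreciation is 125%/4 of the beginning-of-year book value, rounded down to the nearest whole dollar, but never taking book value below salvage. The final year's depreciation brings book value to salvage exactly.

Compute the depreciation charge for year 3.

$28,587

Depreciable base = $193,540 − $21,300 = $172,240.
Year 1: ⌊$193,540 × 125%/4⌋ = $60,481. Book value $133,059.
Year 2: ⌊$133,059 × 125%/4⌋ = $41,580. Book value $91,479.
Year 3: ⌊$91,479 × 125%/4⌋ = $28,587. Book value $62,892.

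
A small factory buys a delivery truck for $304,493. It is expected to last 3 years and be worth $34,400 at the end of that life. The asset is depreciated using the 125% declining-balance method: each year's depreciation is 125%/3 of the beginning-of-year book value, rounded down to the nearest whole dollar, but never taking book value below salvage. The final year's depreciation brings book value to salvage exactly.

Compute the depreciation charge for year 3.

$69,213

Depreciable base = $304,493 − $34,400 = $270,093.
Year 1: ⌊$304,493 × 125%/3⌋ = $126,872. Book value $177,621.
Year 2: ⌊$177,621 × 125%/3⌋ = $74,008. Book value $103,613.
Year 3 (final): $103,613 − $34,400 = $69,213. Book value $34,400.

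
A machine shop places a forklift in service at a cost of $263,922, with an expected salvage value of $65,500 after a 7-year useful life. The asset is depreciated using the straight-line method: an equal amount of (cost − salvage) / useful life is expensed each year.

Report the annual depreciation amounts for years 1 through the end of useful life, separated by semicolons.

Depreciable base = $263,922 − $65,500 = $198,422.
Annual expense = $198,422 / 7 = $28,346.
End of year 1: book value $235,576.
End of year 2: book value $207,230.
End of year 3: book value $178,884.
End of year 4: book value $150,538.
End of year 5: book value $122,192.
End of year 6: book value $93,846.
End of year 7: book value $65,500.

$28,346; $28,346; $28,346; $28,346; $28,346; $28,346; $28,346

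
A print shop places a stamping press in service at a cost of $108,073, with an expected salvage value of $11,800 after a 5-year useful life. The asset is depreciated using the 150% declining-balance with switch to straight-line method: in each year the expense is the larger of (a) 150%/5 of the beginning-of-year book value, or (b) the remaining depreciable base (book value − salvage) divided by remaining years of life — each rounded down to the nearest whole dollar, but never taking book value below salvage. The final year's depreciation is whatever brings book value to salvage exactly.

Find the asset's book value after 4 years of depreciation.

Depreciable base = $108,073 − $11,800 = $96,273.
Year 1: DB = ⌊$108,073 × 150%/5⌋ = $32,421; SL = ⌊$96,273/5⌋ = $19,254 → take DB $32,421. Book value $75,652.
Year 2: DB = ⌊$75,652 × 150%/5⌋ = $22,695; SL = ⌊$63,852/4⌋ = $15,963 → take DB $22,695. Book value $52,957.
Year 3: DB = ⌊$52,957 × 150%/5⌋ = $15,887; SL = ⌊$41,157/3⌋ = $13,719 → take DB $15,887. Book value $37,070.
Year 4: DB = ⌊$37,070 × 150%/5⌋ = $11,121; SL = ⌊$25,270/2⌋ = $12,635 → take SL $12,635. Book value $24,435.

$24,435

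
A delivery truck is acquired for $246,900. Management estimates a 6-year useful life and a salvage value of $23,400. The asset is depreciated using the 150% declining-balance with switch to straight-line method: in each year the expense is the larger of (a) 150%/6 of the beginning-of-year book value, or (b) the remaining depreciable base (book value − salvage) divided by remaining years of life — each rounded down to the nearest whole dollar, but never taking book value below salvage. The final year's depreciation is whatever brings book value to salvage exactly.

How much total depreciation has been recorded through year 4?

$169,658

Depreciable base = $246,900 − $23,400 = $223,500.
Year 1: DB = ⌊$246,900 × 150%/6⌋ = $61,725; SL = ⌊$223,500/6⌋ = $37,250 → take DB $61,725. Book value $185,175.
Year 2: DB = ⌊$185,175 × 150%/6⌋ = $46,293; SL = ⌊$161,775/5⌋ = $32,355 → take DB $46,293. Book value $138,882.
Year 3: DB = ⌊$138,882 × 150%/6⌋ = $34,720; SL = ⌊$115,482/4⌋ = $28,870 → take DB $34,720. Book value $104,162.
Year 4: DB = ⌊$104,162 × 150%/6⌋ = $26,040; SL = ⌊$80,762/3⌋ = $26,920 → take SL $26,920. Book value $77,242.
Accumulated through year 4 = $246,900 − $77,242 = $169,658.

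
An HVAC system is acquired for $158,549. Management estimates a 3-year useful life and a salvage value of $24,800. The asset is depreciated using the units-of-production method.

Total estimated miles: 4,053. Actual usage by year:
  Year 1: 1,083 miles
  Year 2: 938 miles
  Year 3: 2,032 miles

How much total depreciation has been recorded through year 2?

Depreciable base = $158,549 − $24,800 = $133,749.
Rate = $133,749 / 4,053 miles = $33 per mile.
Year 1: 1,083 × $33 = $35,739. Book value $122,810.
Year 2: 938 × $33 = $30,954. Book value $91,856.
Accumulated through year 2 = $158,549 − $91,856 = $66,693.

$66,693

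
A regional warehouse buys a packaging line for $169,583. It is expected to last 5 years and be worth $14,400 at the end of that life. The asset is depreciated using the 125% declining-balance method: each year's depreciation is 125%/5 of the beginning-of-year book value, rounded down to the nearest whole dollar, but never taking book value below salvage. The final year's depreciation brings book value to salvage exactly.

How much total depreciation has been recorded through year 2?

$74,192

Depreciable base = $169,583 − $14,400 = $155,183.
Year 1: ⌊$169,583 × 125%/5⌋ = $42,395. Book value $127,188.
Year 2: ⌊$127,188 × 125%/5⌋ = $31,797. Book value $95,391.
Accumulated through year 2 = $169,583 − $95,391 = $74,192.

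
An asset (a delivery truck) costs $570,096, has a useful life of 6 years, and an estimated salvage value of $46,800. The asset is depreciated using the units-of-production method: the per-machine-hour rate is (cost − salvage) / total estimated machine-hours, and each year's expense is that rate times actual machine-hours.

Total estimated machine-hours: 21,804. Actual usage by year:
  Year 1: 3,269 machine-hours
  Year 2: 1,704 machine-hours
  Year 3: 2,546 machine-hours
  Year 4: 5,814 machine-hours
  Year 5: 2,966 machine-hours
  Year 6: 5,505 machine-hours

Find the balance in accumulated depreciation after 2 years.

$119,352

Depreciable base = $570,096 − $46,800 = $523,296.
Rate = $523,296 / 21,804 machine-hours = $24 per machine-hour.
Year 1: 3,269 × $24 = $78,456. Book value $491,640.
Year 2: 1,704 × $24 = $40,896. Book value $450,744.
Accumulated through year 2 = $570,096 − $450,744 = $119,352.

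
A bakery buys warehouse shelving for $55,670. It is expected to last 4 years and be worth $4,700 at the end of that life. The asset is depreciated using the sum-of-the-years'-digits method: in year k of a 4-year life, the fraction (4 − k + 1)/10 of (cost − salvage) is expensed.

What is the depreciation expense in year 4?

$5,097

Depreciable base = $55,670 − $4,700 = $50,970.
Sum of the years' digits = 4+3+2+1 = 10.
Year 1: $50,970 × 4/10 = $20,388. Book value $35,282.
Year 2: $50,970 × 3/10 = $15,291. Book value $19,991.
Year 3: $50,970 × 2/10 = $10,194. Book value $9,797.
Year 4: $50,970 × 1/10 = $5,097. Book value $4,700.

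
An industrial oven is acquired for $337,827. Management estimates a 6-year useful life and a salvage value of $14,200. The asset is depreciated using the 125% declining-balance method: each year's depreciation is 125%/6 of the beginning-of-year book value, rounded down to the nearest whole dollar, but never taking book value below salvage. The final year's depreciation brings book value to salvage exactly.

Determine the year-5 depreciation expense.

$27,645

Depreciable base = $337,827 − $14,200 = $323,627.
Year 1: ⌊$337,827 × 125%/6⌋ = $70,380. Book value $267,447.
Year 2: ⌊$267,447 × 125%/6⌋ = $55,718. Book value $211,729.
Year 3: ⌊$211,729 × 125%/6⌋ = $44,110. Book value $167,619.
Year 4: ⌊$167,619 × 125%/6⌋ = $34,920. Book value $132,699.
Year 5: ⌊$132,699 × 125%/6⌋ = $27,645. Book value $105,054.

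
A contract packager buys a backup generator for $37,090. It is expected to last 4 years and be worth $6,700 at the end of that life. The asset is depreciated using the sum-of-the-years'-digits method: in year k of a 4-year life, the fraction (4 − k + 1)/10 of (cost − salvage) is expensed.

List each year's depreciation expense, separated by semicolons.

$12,156; $9,117; $6,078; $3,039

Depreciable base = $37,090 − $6,700 = $30,390.
Sum of the years' digits = 4+3+2+1 = 10.
Year 1: $30,390 × 4/10 = $12,156. Book value $24,934.
Year 2: $30,390 × 3/10 = $9,117. Book value $15,817.
Year 3: $30,390 × 2/10 = $6,078. Book value $9,739.
Year 4: $30,390 × 1/10 = $3,039. Book value $6,700.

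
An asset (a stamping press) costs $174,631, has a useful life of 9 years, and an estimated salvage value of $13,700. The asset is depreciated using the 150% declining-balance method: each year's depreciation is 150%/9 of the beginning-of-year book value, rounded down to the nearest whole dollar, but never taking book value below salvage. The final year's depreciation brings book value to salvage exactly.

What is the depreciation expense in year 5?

$14,036

Depreciable base = $174,631 − $13,700 = $160,931.
Year 1: ⌊$174,631 × 150%/9⌋ = $29,105. Book value $145,526.
Year 2: ⌊$145,526 × 150%/9⌋ = $24,254. Book value $121,272.
Year 3: ⌊$121,272 × 150%/9⌋ = $20,212. Book value $101,060.
Year 4: ⌊$101,060 × 150%/9⌋ = $16,843. Book value $84,217.
Year 5: ⌊$84,217 × 150%/9⌋ = $14,036. Book value $70,181.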